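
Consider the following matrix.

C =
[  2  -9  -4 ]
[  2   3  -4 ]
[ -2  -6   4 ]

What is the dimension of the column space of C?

2

Row reduce to echelon form.
R2 ← R2 − R1: [0, 12, 0]
R3 ← R3 + R1: [0, -15, 0]
R3 ← R3 + (5/4)·R2: [0, 0, 0]
Echelon form has 2 nonzero rows, so rank(C) = 2.
The column space has dimension equal to the rank: 2.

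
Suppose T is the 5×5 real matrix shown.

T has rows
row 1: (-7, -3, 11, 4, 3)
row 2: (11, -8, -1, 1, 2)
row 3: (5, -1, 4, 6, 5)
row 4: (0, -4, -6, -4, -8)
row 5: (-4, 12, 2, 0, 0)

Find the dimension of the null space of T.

0

Row reduce to echelon form.
R2 ← R2 + (11/7)·R1: [0, -89/7, 114/7, 51/7, 47/7]
R3 ← R3 + (5/7)·R1: [0, -22/7, 83/7, 62/7, 50/7]
R5 ← R5 − (4/7)·R1: [0, 96/7, -30/7, -16/7, -12/7]
R3 ← R3 − (22/89)·R2: [0, 0, 697/89, 628/89, 488/89]
R4 ← R4 − (28/89)·R2: [0, 0, -990/89, -560/89, -900/89]
R5 ← R5 + (96/89)·R2: [0, 0, 1182/89, 496/89, 492/89]
R4 ← R4 + (990/697)·R3: [0, 0, 0, 2600/697, -1620/697]
R5 ← R5 − (1182/697)·R3: [0, 0, 0, -4456/697, -2628/697]
R5 ← R5 + (557/325)·R4: [0, 0, 0, 0, -504/65]
5 nonzero rows, so rank(T) = 5.
T has 5 columns; by rank–nullity, nullity = 5 − 5 = 0.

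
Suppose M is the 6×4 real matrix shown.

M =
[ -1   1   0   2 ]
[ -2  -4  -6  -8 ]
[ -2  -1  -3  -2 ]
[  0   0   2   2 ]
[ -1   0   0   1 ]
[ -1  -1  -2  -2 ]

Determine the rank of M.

Row reduce to echelon form.
R2 ← R2 − (2)·R1: [0, -6, -6, -12]
R3 ← R3 − (2)·R1: [0, -3, -3, -6]
R5 ← R5 − R1: [0, -1, 0, -1]
R6 ← R6 − R1: [0, -2, -2, -4]
R3 ← R3 − (1/2)·R2: [0, 0, 0, 0]
R5 ← R5 − (1/6)·R2: [0, 0, 1, 1]
R6 ← R6 − (1/3)·R2: [0, 0, 0, 0]
Swap R3 ↔ R4
R5 ← R5 − (1/2)·R3: [0, 0, 0, 0]
Echelon form has 3 nonzero rows, so rank(M) = 3.

3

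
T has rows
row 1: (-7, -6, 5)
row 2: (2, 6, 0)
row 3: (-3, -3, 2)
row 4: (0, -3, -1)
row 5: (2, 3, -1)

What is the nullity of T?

1

Row reduce to echelon form.
R2 ← R2 + (2/7)·R1: [0, 30/7, 10/7]
R3 ← R3 − (3/7)·R1: [0, -3/7, -1/7]
R5 ← R5 + (2/7)·R1: [0, 9/7, 3/7]
R3 ← R3 + (1/10)·R2: [0, 0, 0]
R4 ← R4 + (7/10)·R2: [0, 0, 0]
R5 ← R5 − (3/10)·R2: [0, 0, 0]
2 nonzero rows, so rank(T) = 2.
T has 3 columns; by rank–nullity, nullity = 3 − 2 = 1.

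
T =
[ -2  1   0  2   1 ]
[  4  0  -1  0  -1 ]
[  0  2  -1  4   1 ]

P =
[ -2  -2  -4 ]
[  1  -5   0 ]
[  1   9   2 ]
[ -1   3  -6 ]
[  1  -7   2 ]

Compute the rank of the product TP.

First compute TP:
[[  4,  -2,  -2],
 [-10, -10, -20],
 [ -2, -14, -24]]
Now row reduce the product.
R2 ← R2 + (5/2)·R1: [0, -15, -25]
R3 ← R3 + (1/2)·R1: [0, -15, -25]
R3 ← R3 − R2: [0, 0, 0]
2 nonzero rows, so rank(TP) = 2.

2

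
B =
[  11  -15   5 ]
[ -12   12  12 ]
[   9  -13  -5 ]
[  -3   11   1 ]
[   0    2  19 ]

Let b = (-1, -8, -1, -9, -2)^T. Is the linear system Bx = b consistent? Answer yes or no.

Row reduce the augmented matrix [B | b].
R2 ← R2 + (12/11)·R1: [0, -48/11, 192/11, -100/11]
R3 ← R3 − (9/11)·R1: [0, -8/11, -100/11, -2/11]
R4 ← R4 + (3/11)·R1: [0, 76/11, 26/11, -102/11]
R3 ← R3 − (1/6)·R2: [0, 0, -12, 4/3]
R4 ← R4 + (19/12)·R2: [0, 0, 30, -71/3]
R5 ← R5 + (11/24)·R2: [0, 0, 27, -37/6]
R4 ← R4 + (5/2)·R3: [0, 0, 0, -61/3]
R5 ← R5 + (9/4)·R3: [0, 0, 0, -19/6]
R5 ← R5 − (19/122)·R4: [0, 0, 0, 0]
The echelon form has 4 nonzero rows; the last pivot sits in the augmented column, so rank(B) = 3 but rank([B|b]) = 4.
Since the ranks differ, the system is inconsistent.

no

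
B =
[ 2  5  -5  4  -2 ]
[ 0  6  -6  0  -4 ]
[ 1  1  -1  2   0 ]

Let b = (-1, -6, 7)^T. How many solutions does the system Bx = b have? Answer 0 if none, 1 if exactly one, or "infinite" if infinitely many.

0

Row reduce the augmented matrix [B | b].
R3 ← R3 − (1/2)·R1: [0, -3/2, 3/2, 0, 1, 15/2]
R3 ← R3 + (1/4)·R2: [0, 0, 0, 0, 0, 6]
The echelon form has 3 nonzero rows; the last pivot sits in the augmented column, so rank(B) = 2 but rank([B|b]) = 3.
Since the ranks differ, the system is inconsistent.
It has no solutions.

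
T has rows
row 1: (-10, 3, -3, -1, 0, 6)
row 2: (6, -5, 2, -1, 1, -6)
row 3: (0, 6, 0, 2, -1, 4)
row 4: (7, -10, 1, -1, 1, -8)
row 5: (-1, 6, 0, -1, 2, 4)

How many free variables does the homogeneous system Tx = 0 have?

2

Row reduce to echelon form.
R2 ← R2 + (3/5)·R1: [0, -16/5, 1/5, -8/5, 1, -12/5]
R4 ← R4 + (7/10)·R1: [0, -79/10, -11/10, -17/10, 1, -19/5]
R5 ← R5 − (1/10)·R1: [0, 57/10, 3/10, -9/10, 2, 17/5]
R3 ← R3 + (15/8)·R2: [0, 0, 3/8, -1, 7/8, -1/2]
R4 ← R4 − (79/32)·R2: [0, 0, -51/32, 9/4, -47/32, 17/8]
R5 ← R5 + (57/32)·R2: [0, 0, 21/32, -15/4, 121/32, -7/8]
R4 ← R4 + (17/4)·R3: [0, 0, 0, -2, 9/4, 0]
R5 ← R5 − (7/4)·R3: [0, 0, 0, -2, 9/4, 0]
R5 ← R5 − R4: [0, 0, 0, 0, 0, 0]
4 nonzero rows, so rank(T) = 4.
T has 6 columns; by rank–nullity, nullity = 6 − 4 = 2.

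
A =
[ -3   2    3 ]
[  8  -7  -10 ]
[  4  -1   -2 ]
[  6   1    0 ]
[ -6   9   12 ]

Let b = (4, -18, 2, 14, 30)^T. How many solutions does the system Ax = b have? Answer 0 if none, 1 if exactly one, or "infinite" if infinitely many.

infinite

Row reduce the augmented matrix [A | b].
R2 ← R2 + (8/3)·R1: [0, -5/3, -2, -22/3]
R3 ← R3 + (4/3)·R1: [0, 5/3, 2, 22/3]
R4 ← R4 + (2)·R1: [0, 5, 6, 22]
R5 ← R5 − (2)·R1: [0, 5, 6, 22]
R3 ← R3 + R2: [0, 0, 0, 0]
R4 ← R4 + (3)·R2: [0, 0, 0, 0]
R5 ← R5 + (3)·R2: [0, 0, 0, 0]
The echelon form has 2 nonzero rows, and every pivot lies in the first 3 columns, so rank(A) = rank([A|b]) = 2.
The system is consistent.
rank = 2 < 3 unknowns, so there are infinitely many solutions.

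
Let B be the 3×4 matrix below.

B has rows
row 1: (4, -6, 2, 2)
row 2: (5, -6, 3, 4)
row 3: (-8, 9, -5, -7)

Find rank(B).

Row reduce to echelon form.
R2 ← R2 − (5/4)·R1: [0, 3/2, 1/2, 3/2]
R3 ← R3 + (2)·R1: [0, -3, -1, -3]
R3 ← R3 + (2)·R2: [0, 0, 0, 0]
Echelon form has 2 nonzero rows, so rank(B) = 2.

2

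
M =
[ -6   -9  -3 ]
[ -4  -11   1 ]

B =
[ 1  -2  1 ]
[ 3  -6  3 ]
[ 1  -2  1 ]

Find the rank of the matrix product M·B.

First compute MB:
[[-36,  72, -36],
 [-36,  72, -36]]
Now row reduce the product.
R2 ← R2 − R1: [0, 0, 0]
1 nonzero row, so rank(MB) = 1.

1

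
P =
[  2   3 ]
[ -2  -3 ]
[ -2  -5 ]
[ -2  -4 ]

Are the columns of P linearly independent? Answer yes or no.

Row reduce P to echelon form.
R2 ← R2 + R1: [0, 0]
R3 ← R3 + R1: [0, -2]
R4 ← R4 + R1: [0, -1]
Swap R2 ↔ R3
R4 ← R4 − (1/2)·R2: [0, 0]
2 pivots among 2 columns.
Every column is a pivot column, so the columns are linearly independent.

yes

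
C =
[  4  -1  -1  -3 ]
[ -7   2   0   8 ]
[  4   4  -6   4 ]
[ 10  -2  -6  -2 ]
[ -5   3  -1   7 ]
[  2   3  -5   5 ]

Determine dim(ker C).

1

Row reduce to echelon form.
R2 ← R2 + (7/4)·R1: [0, 1/4, -7/4, 11/4]
R3 ← R3 − R1: [0, 5, -5, 7]
R4 ← R4 − (5/2)·R1: [0, 1/2, -7/2, 11/2]
R5 ← R5 + (5/4)·R1: [0, 7/4, -9/4, 13/4]
R6 ← R6 − (1/2)·R1: [0, 7/2, -9/2, 13/2]
R3 ← R3 − (20)·R2: [0, 0, 30, -48]
R4 ← R4 − (2)·R2: [0, 0, 0, 0]
R5 ← R5 − (7)·R2: [0, 0, 10, -16]
R6 ← R6 − (14)·R2: [0, 0, 20, -32]
R5 ← R5 − (1/3)·R3: [0, 0, 0, 0]
R6 ← R6 − (2/3)·R3: [0, 0, 0, 0]
3 nonzero rows, so rank(C) = 3.
C has 4 columns; by rank–nullity, nullity = 4 − 3 = 1.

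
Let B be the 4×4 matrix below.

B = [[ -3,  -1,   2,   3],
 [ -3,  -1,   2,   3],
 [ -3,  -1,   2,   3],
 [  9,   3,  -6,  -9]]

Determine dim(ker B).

Row reduce to echelon form.
R2 ← R2 − R1: [0, 0, 0, 0]
R3 ← R3 − R1: [0, 0, 0, 0]
R4 ← R4 + (3)·R1: [0, 0, 0, 0]
1 nonzero row, so rank(B) = 1.
B has 4 columns; by rank–nullity, nullity = 4 − 1 = 3.

3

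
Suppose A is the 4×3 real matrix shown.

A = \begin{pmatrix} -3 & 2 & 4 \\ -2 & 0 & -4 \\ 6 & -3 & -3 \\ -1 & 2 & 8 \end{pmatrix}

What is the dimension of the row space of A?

2

Row reduce to echelon form.
R2 ← R2 − (2/3)·R1: [0, -4/3, -20/3]
R3 ← R3 + (2)·R1: [0, 1, 5]
R4 ← R4 − (1/3)·R1: [0, 4/3, 20/3]
R3 ← R3 + (3/4)·R2: [0, 0, 0]
R4 ← R4 + R2: [0, 0, 0]
Echelon form has 2 nonzero rows, so rank(A) = 2.
The row space has dimension equal to the rank: 2.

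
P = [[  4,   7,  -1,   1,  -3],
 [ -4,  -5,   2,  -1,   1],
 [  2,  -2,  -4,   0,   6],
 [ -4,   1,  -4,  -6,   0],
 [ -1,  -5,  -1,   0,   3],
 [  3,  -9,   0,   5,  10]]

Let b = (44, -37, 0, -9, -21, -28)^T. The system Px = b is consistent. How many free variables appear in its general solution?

Row reduce the augmented matrix [P | b].
R2 ← R2 + R1: [0, 2, 1, 0, -2, 7]
R3 ← R3 − (1/2)·R1: [0, -11/2, -7/2, -1/2, 15/2, -22]
R4 ← R4 + R1: [0, 8, -5, -5, -3, 35]
R5 ← R5 + (1/4)·R1: [0, -13/4, -5/4, 1/4, 9/4, -10]
R6 ← R6 − (3/4)·R1: [0, -57/4, 3/4, 17/4, 49/4, -61]
R3 ← R3 + (11/4)·R2: [0, 0, -3/4, -1/2, 2, -11/4]
R4 ← R4 − (4)·R2: [0, 0, -9, -5, 5, 7]
R5 ← R5 + (13/8)·R2: [0, 0, 3/8, 1/4, -1, 11/8]
R6 ← R6 + (57/8)·R2: [0, 0, 63/8, 17/4, -2, -89/8]
R4 ← R4 − (12)·R3: [0, 0, 0, 1, -19, 40]
R5 ← R5 + (1/2)·R3: [0, 0, 0, 0, 0, 0]
R6 ← R6 + (21/2)·R3: [0, 0, 0, -1, 19, -40]
R6 ← R6 + R4: [0, 0, 0, 0, 0, 0]
The echelon form has 4 nonzero rows, and every pivot lies in the first 5 columns, so rank(P) = rank([P|b]) = 4.
The system is consistent.
Free variables = (unknowns) − (rank) = 5 − 4 = 1.

1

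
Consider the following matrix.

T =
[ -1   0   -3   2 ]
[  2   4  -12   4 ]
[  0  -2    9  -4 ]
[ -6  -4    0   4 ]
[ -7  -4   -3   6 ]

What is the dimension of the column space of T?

Row reduce to echelon form.
R2 ← R2 + (2)·R1: [0, 4, -18, 8]
R4 ← R4 − (6)·R1: [0, -4, 18, -8]
R5 ← R5 − (7)·R1: [0, -4, 18, -8]
R3 ← R3 + (1/2)·R2: [0, 0, 0, 0]
R4 ← R4 + R2: [0, 0, 0, 0]
R5 ← R5 + R2: [0, 0, 0, 0]
Echelon form has 2 nonzero rows, so rank(T) = 2.
The column space has dimension equal to the rank: 2.

2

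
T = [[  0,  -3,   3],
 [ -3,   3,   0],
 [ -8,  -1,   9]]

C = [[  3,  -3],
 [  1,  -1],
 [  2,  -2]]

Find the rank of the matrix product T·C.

First compute TC:
[[  3,  -3],
 [ -6,   6],
 [ -7,   7]]
Now row reduce the product.
R2 ← R2 + (2)·R1: [0, 0]
R3 ← R3 + (7/3)·R1: [0, 0]
1 nonzero row, so rank(TC) = 1.

1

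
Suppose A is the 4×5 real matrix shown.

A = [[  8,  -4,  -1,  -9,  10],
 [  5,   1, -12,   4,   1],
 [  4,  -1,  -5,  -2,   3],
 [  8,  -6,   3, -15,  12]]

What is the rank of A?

3

Row reduce to echelon form.
R2 ← R2 − (5/8)·R1: [0, 7/2, -91/8, 77/8, -21/4]
R3 ← R3 − (1/2)·R1: [0, 1, -9/2, 5/2, -2]
R4 ← R4 − R1: [0, -2, 4, -6, 2]
R3 ← R3 − (2/7)·R2: [0, 0, -5/4, -1/4, -1/2]
R4 ← R4 + (4/7)·R2: [0, 0, -5/2, -1/2, -1]
R4 ← R4 − (2)·R3: [0, 0, 0, 0, 0]
Echelon form has 3 nonzero rows, so rank(A) = 3.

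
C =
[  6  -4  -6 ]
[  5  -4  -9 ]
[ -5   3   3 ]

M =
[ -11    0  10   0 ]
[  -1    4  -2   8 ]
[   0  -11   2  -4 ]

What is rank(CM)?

2

First compute CM:
[[-62,  50,  56,  -8],
 [-51,  83,  40,   4],
 [ 52, -21, -50,  12]]
Now row reduce the product.
R2 ← R2 − (51/62)·R1: [0, 1298/31, -188/31, 328/31]
R3 ← R3 + (26/31)·R1: [0, 649/31, -94/31, 164/31]
R3 ← R3 − (1/2)·R2: [0, 0, 0, 0]
2 nonzero rows, so rank(CM) = 2.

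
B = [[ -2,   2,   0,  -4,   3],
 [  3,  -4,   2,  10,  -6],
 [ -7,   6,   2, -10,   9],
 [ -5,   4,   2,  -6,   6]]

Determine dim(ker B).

3

Row reduce to echelon form.
R2 ← R2 + (3/2)·R1: [0, -1, 2, 4, -3/2]
R3 ← R3 − (7/2)·R1: [0, -1, 2, 4, -3/2]
R4 ← R4 − (5/2)·R1: [0, -1, 2, 4, -3/2]
R3 ← R3 − R2: [0, 0, 0, 0, 0]
R4 ← R4 − R2: [0, 0, 0, 0, 0]
2 nonzero rows, so rank(B) = 2.
B has 5 columns; by rank–nullity, nullity = 5 − 2 = 3.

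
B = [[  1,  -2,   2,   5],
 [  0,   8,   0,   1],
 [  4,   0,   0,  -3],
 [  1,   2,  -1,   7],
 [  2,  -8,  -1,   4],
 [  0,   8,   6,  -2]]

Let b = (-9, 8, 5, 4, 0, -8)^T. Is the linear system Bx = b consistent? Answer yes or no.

no

Row reduce the augmented matrix [B | b].
R3 ← R3 − (4)·R1: [0, 8, -8, -23, 41]
R4 ← R4 − R1: [0, 4, -3, 2, 13]
R5 ← R5 − (2)·R1: [0, -4, -5, -6, 18]
R3 ← R3 − R2: [0, 0, -8, -24, 33]
R4 ← R4 − (1/2)·R2: [0, 0, -3, 3/2, 9]
R5 ← R5 + (1/2)·R2: [0, 0, -5, -11/2, 22]
R6 ← R6 − R2: [0, 0, 6, -3, -16]
R4 ← R4 − (3/8)·R3: [0, 0, 0, 21/2, -27/8]
R5 ← R5 − (5/8)·R3: [0, 0, 0, 19/2, 11/8]
R6 ← R6 + (3/4)·R3: [0, 0, 0, -21, 35/4]
R5 ← R5 − (19/21)·R4: [0, 0, 0, 0, 31/7]
R6 ← R6 + (2)·R4: [0, 0, 0, 0, 2]
R6 ← R6 − (14/31)·R5: [0, 0, 0, 0, 0]
The echelon form has 5 nonzero rows; the last pivot sits in the augmented column, so rank(B) = 4 but rank([B|b]) = 5.
Since the ranks differ, the system is inconsistent.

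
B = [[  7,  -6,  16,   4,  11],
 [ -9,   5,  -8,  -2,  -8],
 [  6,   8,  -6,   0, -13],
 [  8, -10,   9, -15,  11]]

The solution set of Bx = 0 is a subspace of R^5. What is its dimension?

Row reduce to echelon form.
R2 ← R2 + (9/7)·R1: [0, -19/7, 88/7, 22/7, 43/7]
R3 ← R3 − (6/7)·R1: [0, 92/7, -138/7, -24/7, -157/7]
R4 ← R4 − (8/7)·R1: [0, -22/7, -65/7, -137/7, -11/7]
R3 ← R3 + (92/19)·R2: [0, 0, 782/19, 224/19, 139/19]
R4 ← R4 − (22/19)·R2: [0, 0, -453/19, -441/19, -165/19]
R4 ← R4 + (453/782)·R3: [0, 0, 0, -6405/391, -3477/782]
4 nonzero rows, so rank(B) = 4.
B has 5 columns; by rank–nullity, nullity = 5 − 4 = 1.

1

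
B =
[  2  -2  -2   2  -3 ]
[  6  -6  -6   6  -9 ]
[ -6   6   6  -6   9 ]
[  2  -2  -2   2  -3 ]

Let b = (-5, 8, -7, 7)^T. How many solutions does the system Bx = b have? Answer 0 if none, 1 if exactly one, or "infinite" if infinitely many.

0

Row reduce the augmented matrix [B | b].
R2 ← R2 − (3)·R1: [0, 0, 0, 0, 0, 23]
R3 ← R3 + (3)·R1: [0, 0, 0, 0, 0, -22]
R4 ← R4 − R1: [0, 0, 0, 0, 0, 12]
R3 ← R3 + (22/23)·R2: [0, 0, 0, 0, 0, 0]
R4 ← R4 − (12/23)·R2: [0, 0, 0, 0, 0, 0]
The echelon form has 2 nonzero rows; the last pivot sits in the augmented column, so rank(B) = 1 but rank([B|b]) = 2.
Since the ranks differ, the system is inconsistent.
It has no solutions.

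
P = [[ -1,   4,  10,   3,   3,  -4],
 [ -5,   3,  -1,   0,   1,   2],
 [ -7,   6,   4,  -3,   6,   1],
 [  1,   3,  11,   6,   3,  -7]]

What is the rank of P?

4

Row reduce to echelon form.
R2 ← R2 − (5)·R1: [0, -17, -51, -15, -14, 22]
R3 ← R3 − (7)·R1: [0, -22, -66, -24, -15, 29]
R4 ← R4 + R1: [0, 7, 21, 9, 6, -11]
R3 ← R3 − (22/17)·R2: [0, 0, 0, -78/17, 53/17, 9/17]
R4 ← R4 + (7/17)·R2: [0, 0, 0, 48/17, 4/17, -33/17]
R4 ← R4 + (8/13)·R3: [0, 0, 0, 0, 28/13, -21/13]
Echelon form has 4 nonzero rows, so rank(P) = 4.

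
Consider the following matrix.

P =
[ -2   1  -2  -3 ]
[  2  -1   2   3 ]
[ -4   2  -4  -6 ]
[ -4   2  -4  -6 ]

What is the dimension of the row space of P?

Row reduce to echelon form.
R2 ← R2 + R1: [0, 0, 0, 0]
R3 ← R3 − (2)·R1: [0, 0, 0, 0]
R4 ← R4 − (2)·R1: [0, 0, 0, 0]
Echelon form has 1 nonzero row, so rank(P) = 1.
The row space has dimension equal to the rank: 1.

1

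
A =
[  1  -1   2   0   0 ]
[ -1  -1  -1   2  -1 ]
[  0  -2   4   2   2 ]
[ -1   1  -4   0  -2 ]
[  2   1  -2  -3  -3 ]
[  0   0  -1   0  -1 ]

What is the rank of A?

3

Row reduce to echelon form.
R2 ← R2 + R1: [0, -2, 1, 2, -1]
R4 ← R4 + R1: [0, 0, -2, 0, -2]
R5 ← R5 − (2)·R1: [0, 3, -6, -3, -3]
R3 ← R3 − R2: [0, 0, 3, 0, 3]
R5 ← R5 + (3/2)·R2: [0, 0, -9/2, 0, -9/2]
R4 ← R4 + (2/3)·R3: [0, 0, 0, 0, 0]
R5 ← R5 + (3/2)·R3: [0, 0, 0, 0, 0]
R6 ← R6 + (1/3)·R3: [0, 0, 0, 0, 0]
Echelon form has 3 nonzero rows, so rank(A) = 3.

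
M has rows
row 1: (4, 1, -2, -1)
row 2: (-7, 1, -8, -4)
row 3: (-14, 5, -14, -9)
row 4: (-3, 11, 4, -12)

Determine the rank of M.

4

Row reduce to echelon form.
R2 ← R2 + (7/4)·R1: [0, 11/4, -23/2, -23/4]
R3 ← R3 + (7/2)·R1: [0, 17/2, -21, -25/2]
R4 ← R4 + (3/4)·R1: [0, 47/4, 5/2, -51/4]
R3 ← R3 − (34/11)·R2: [0, 0, 160/11, 58/11]
R4 ← R4 − (47/11)·R2: [0, 0, 568/11, 130/11]
R4 ← R4 − (71/20)·R3: [0, 0, 0, -69/10]
Echelon form has 4 nonzero rows, so rank(M) = 4.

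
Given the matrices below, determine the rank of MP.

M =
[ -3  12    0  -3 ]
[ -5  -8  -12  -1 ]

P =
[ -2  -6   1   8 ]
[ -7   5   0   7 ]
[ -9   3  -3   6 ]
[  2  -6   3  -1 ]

2

First compute MP:
[[-84,  96, -12,  63],
 [172, -40,  28, -167]]
Now row reduce the product.
R2 ← R2 + (43/21)·R1: [0, 1096/7, 24/7, -38]
2 nonzero rows, so rank(MP) = 2.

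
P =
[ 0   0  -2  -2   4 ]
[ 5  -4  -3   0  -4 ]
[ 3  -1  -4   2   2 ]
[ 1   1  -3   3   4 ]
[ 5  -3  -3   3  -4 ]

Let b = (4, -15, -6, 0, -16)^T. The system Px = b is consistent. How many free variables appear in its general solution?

2

Row reduce the augmented matrix [P | b].
Swap R1 ↔ R2
R3 ← R3 − (3/5)·R1: [0, 7/5, -11/5, 2, 22/5, 3]
R4 ← R4 − (1/5)·R1: [0, 9/5, -12/5, 3, 24/5, 3]
R5 ← R5 − R1: [0, 1, 0, 3, 0, -1]
Swap R2 ↔ R3
R4 ← R4 − (9/7)·R2: [0, 0, 3/7, 3/7, -6/7, -6/7]
R5 ← R5 − (5/7)·R2: [0, 0, 11/7, 11/7, -22/7, -22/7]
R4 ← R4 + (3/14)·R3: [0, 0, 0, 0, 0, 0]
R5 ← R5 + (11/14)·R3: [0, 0, 0, 0, 0, 0]
The echelon form has 3 nonzero rows, and every pivot lies in the first 5 columns, so rank(P) = rank([P|b]) = 3.
The system is consistent.
Free variables = (unknowns) − (rank) = 5 − 3 = 2.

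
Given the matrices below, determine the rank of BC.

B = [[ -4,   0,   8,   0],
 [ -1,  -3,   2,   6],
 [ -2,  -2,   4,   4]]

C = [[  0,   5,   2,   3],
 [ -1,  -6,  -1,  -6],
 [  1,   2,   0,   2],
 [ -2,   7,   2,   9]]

2

First compute BC:
[[  8,  -4,  -8,   4],
 [ -7,  59,  13,  73],
 [ -2,  38,   6,  50]]
Now row reduce the product.
R2 ← R2 + (7/8)·R1: [0, 111/2, 6, 153/2]
R3 ← R3 + (1/4)·R1: [0, 37, 4, 51]
R3 ← R3 − (2/3)·R2: [0, 0, 0, 0]
2 nonzero rows, so rank(BC) = 2.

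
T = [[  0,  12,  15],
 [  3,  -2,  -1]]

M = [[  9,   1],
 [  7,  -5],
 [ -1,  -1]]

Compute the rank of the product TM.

2

First compute TM:
[[ 69, -75],
 [ 14,  14]]
Now row reduce the product.
R2 ← R2 − (14/69)·R1: [0, 672/23]
2 nonzero rows, so rank(TM) = 2.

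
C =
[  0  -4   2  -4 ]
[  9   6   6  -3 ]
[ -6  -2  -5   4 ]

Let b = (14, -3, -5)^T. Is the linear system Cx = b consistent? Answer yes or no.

yes

Row reduce the augmented matrix [C | b].
Swap R1 ↔ R2
R3 ← R3 + (2/3)·R1: [0, 2, -1, 2, -7]
R3 ← R3 + (1/2)·R2: [0, 0, 0, 0, 0]
The echelon form has 2 nonzero rows, and every pivot lies in the first 4 columns, so rank(C) = rank([C|b]) = 2.
The system is consistent.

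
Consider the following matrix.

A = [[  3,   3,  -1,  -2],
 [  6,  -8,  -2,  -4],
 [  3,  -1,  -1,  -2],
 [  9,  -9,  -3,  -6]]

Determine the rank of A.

Row reduce to echelon form.
R2 ← R2 − (2)·R1: [0, -14, 0, 0]
R3 ← R3 − R1: [0, -4, 0, 0]
R4 ← R4 − (3)·R1: [0, -18, 0, 0]
R3 ← R3 − (2/7)·R2: [0, 0, 0, 0]
R4 ← R4 − (9/7)·R2: [0, 0, 0, 0]
Echelon form has 2 nonzero rows, so rank(A) = 2.

2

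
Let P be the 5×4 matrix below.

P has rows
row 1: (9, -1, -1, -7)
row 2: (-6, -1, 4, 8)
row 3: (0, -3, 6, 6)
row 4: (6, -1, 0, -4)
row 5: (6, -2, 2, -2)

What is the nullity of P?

Row reduce to echelon form.
R2 ← R2 + (2/3)·R1: [0, -5/3, 10/3, 10/3]
R4 ← R4 − (2/3)·R1: [0, -1/3, 2/3, 2/3]
R5 ← R5 − (2/3)·R1: [0, -4/3, 8/3, 8/3]
R3 ← R3 − (9/5)·R2: [0, 0, 0, 0]
R4 ← R4 − (1/5)·R2: [0, 0, 0, 0]
R5 ← R5 − (4/5)·R2: [0, 0, 0, 0]
2 nonzero rows, so rank(P) = 2.
P has 4 columns; by rank–nullity, nullity = 4 − 2 = 2.

2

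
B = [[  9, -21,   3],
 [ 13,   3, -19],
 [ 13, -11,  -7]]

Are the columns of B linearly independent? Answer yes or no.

yes

Row reduce B to echelon form.
R2 ← R2 − (13/9)·R1: [0, 100/3, -70/3]
R3 ← R3 − (13/9)·R1: [0, 58/3, -34/3]
R3 ← R3 − (29/50)·R2: [0, 0, 11/5]
3 pivots among 3 columns.
Every column is a pivot column, so the columns are linearly independent.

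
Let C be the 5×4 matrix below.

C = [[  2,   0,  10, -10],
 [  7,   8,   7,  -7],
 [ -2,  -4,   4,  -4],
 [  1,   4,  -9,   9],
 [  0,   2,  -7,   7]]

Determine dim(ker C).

2

Row reduce to echelon form.
R2 ← R2 − (7/2)·R1: [0, 8, -28, 28]
R3 ← R3 + R1: [0, -4, 14, -14]
R4 ← R4 − (1/2)·R1: [0, 4, -14, 14]
R3 ← R3 + (1/2)·R2: [0, 0, 0, 0]
R4 ← R4 − (1/2)·R2: [0, 0, 0, 0]
R5 ← R5 − (1/4)·R2: [0, 0, 0, 0]
2 nonzero rows, so rank(C) = 2.
C has 4 columns; by rank–nullity, nullity = 4 − 2 = 2.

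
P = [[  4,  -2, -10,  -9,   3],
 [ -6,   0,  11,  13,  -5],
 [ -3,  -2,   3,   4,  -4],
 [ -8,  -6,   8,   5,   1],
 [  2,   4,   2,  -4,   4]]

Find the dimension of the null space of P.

0

Row reduce to echelon form.
R2 ← R2 + (3/2)·R1: [0, -3, -4, -1/2, -1/2]
R3 ← R3 + (3/4)·R1: [0, -7/2, -9/2, -11/4, -7/4]
R4 ← R4 + (2)·R1: [0, -10, -12, -13, 7]
R5 ← R5 − (1/2)·R1: [0, 5, 7, 1/2, 5/2]
R3 ← R3 − (7/6)·R2: [0, 0, 1/6, -13/6, -7/6]
R4 ← R4 − (10/3)·R2: [0, 0, 4/3, -34/3, 26/3]
R5 ← R5 + (5/3)·R2: [0, 0, 1/3, -1/3, 5/3]
R4 ← R4 − (8)·R3: [0, 0, 0, 6, 18]
R5 ← R5 − (2)·R3: [0, 0, 0, 4, 4]
R5 ← R5 − (2/3)·R4: [0, 0, 0, 0, -8]
5 nonzero rows, so rank(P) = 5.
P has 5 columns; by rank–nullity, nullity = 5 − 5 = 0.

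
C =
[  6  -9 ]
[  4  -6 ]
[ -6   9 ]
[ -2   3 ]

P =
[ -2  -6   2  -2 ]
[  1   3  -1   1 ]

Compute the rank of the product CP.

1

First compute CP:
[[-21, -63,  21, -21],
 [-14, -42,  14, -14],
 [ 21,  63, -21,  21],
 [  7,  21,  -7,   7]]
Now row reduce the product.
R2 ← R2 − (2/3)·R1: [0, 0, 0, 0]
R3 ← R3 + R1: [0, 0, 0, 0]
R4 ← R4 + (1/3)·R1: [0, 0, 0, 0]
1 nonzero row, so rank(CP) = 1.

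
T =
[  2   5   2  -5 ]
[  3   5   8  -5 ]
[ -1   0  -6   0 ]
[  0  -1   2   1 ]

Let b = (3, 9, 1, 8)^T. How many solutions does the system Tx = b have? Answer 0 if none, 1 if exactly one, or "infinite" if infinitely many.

Row reduce the augmented matrix [T | b].
R2 ← R2 − (3/2)·R1: [0, -5/2, 5, 5/2, 9/2]
R3 ← R3 + (1/2)·R1: [0, 5/2, -5, -5/2, 5/2]
R3 ← R3 + R2: [0, 0, 0, 0, 7]
R4 ← R4 − (2/5)·R2: [0, 0, 0, 0, 31/5]
R4 ← R4 − (31/35)·R3: [0, 0, 0, 0, 0]
The echelon form has 3 nonzero rows; the last pivot sits in the augmented column, so rank(T) = 2 but rank([T|b]) = 3.
Since the ranks differ, the system is inconsistent.
It has no solutions.

0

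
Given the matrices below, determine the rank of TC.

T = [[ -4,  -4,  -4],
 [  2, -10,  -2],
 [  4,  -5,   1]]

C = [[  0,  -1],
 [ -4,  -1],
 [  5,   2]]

2

First compute TC:
[[ -4,   0],
 [ 30,   4],
 [ 25,   3]]
Now row reduce the product.
R2 ← R2 + (15/2)·R1: [0, 4]
R3 ← R3 + (25/4)·R1: [0, 3]
R3 ← R3 − (3/4)·R2: [0, 0]
2 nonzero rows, so rank(TC) = 2.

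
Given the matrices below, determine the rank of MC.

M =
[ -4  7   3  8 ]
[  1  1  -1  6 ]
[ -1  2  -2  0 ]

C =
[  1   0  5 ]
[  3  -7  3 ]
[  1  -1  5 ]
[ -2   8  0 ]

First compute MC:
[[  4,  12,  16],
 [ -9,  42,   3],
 [  3, -12,  -9]]
Now row reduce the product.
R2 ← R2 + (9/4)·R1: [0, 69, 39]
R3 ← R3 − (3/4)·R1: [0, -21, -21]
R3 ← R3 + (7/23)·R2: [0, 0, -210/23]
3 nonzero rows, so rank(MC) = 3.

3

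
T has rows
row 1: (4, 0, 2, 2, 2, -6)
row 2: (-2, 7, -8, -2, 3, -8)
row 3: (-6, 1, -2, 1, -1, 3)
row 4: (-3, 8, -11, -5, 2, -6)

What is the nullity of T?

2

Row reduce to echelon form.
R2 ← R2 + (1/2)·R1: [0, 7, -7, -1, 4, -11]
R3 ← R3 + (3/2)·R1: [0, 1, 1, 4, 2, -6]
R4 ← R4 + (3/4)·R1: [0, 8, -19/2, -7/2, 7/2, -21/2]
R3 ← R3 − (1/7)·R2: [0, 0, 2, 29/7, 10/7, -31/7]
R4 ← R4 − (8/7)·R2: [0, 0, -3/2, -33/14, -15/14, 29/14]
R4 ← R4 + (3/4)·R3: [0, 0, 0, 3/4, 0, -5/4]
4 nonzero rows, so rank(T) = 4.
T has 6 columns; by rank–nullity, nullity = 6 − 4 = 2.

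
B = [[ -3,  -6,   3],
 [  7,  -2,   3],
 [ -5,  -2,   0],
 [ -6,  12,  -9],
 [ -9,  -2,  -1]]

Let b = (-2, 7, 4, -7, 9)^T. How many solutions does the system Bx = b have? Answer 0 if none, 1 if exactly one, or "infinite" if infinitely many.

Row reduce the augmented matrix [B | b].
R2 ← R2 + (7/3)·R1: [0, -16, 10, 7/3]
R3 ← R3 − (5/3)·R1: [0, 8, -5, 22/3]
R4 ← R4 − (2)·R1: [0, 24, -15, -3]
R5 ← R5 − (3)·R1: [0, 16, -10, 15]
R3 ← R3 + (1/2)·R2: [0, 0, 0, 17/2]
R4 ← R4 + (3/2)·R2: [0, 0, 0, 1/2]
R5 ← R5 + R2: [0, 0, 0, 52/3]
R4 ← R4 − (1/17)·R3: [0, 0, 0, 0]
R5 ← R5 − (104/51)·R3: [0, 0, 0, 0]
The echelon form has 3 nonzero rows; the last pivot sits in the augmented column, so rank(B) = 2 but rank([B|b]) = 3.
Since the ranks differ, the system is inconsistent.
It has no solutions.

0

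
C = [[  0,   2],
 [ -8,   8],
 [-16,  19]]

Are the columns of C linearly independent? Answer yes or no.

Row reduce C to echelon form.
Swap R1 ↔ R2
R3 ← R3 − (2)·R1: [0, 3]
R3 ← R3 − (3/2)·R2: [0, 0]
2 pivots among 2 columns.
Every column is a pivot column, so the columns are linearly independent.

yes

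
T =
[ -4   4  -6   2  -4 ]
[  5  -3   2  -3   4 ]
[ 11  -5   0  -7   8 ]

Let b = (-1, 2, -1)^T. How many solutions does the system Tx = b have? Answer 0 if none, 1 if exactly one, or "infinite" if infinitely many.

Row reduce the augmented matrix [T | b].
R2 ← R2 + (5/4)·R1: [0, 2, -11/2, -1/2, -1, 3/4]
R3 ← R3 + (11/4)·R1: [0, 6, -33/2, -3/2, -3, -15/4]
R3 ← R3 − (3)·R2: [0, 0, 0, 0, 0, -6]
The echelon form has 3 nonzero rows; the last pivot sits in the augmented column, so rank(T) = 2 but rank([T|b]) = 3.
Since the ranks differ, the system is inconsistent.
It has no solutions.

0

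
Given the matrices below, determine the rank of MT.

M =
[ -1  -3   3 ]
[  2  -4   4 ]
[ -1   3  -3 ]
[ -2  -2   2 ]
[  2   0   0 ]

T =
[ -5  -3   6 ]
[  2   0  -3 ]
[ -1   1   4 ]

2

First compute MT:
[[ -4,   6,  15],
 [-22,  -2,  40],
 [ 14,   0, -27],
 [  4,   8,   2],
 [-10,  -6,  12]]
Now row reduce the product.
R2 ← R2 − (11/2)·R1: [0, -35, -85/2]
R3 ← R3 + (7/2)·R1: [0, 21, 51/2]
R4 ← R4 + R1: [0, 14, 17]
R5 ← R5 − (5/2)·R1: [0, -21, -51/2]
R3 ← R3 + (3/5)·R2: [0, 0, 0]
R4 ← R4 + (2/5)·R2: [0, 0, 0]
R5 ← R5 − (3/5)·R2: [0, 0, 0]
2 nonzero rows, so rank(MT) = 2.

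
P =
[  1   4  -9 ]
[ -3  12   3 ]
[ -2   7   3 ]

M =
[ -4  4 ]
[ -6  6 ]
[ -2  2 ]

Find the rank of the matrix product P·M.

First compute PM:
[[-10,  10],
 [-66,  66],
 [-40,  40]]
Now row reduce the product.
R2 ← R2 − (33/5)·R1: [0, 0]
R3 ← R3 − (4)·R1: [0, 0]
1 nonzero row, so rank(PM) = 1.

1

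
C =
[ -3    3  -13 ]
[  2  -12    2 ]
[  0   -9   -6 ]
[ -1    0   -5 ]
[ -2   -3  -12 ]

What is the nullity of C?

1

Row reduce to echelon form.
R2 ← R2 + (2/3)·R1: [0, -10, -20/3]
R4 ← R4 − (1/3)·R1: [0, -1, -2/3]
R5 ← R5 − (2/3)·R1: [0, -5, -10/3]
R3 ← R3 − (9/10)·R2: [0, 0, 0]
R4 ← R4 − (1/10)·R2: [0, 0, 0]
R5 ← R5 − (1/2)·R2: [0, 0, 0]
2 nonzero rows, so rank(C) = 2.
C has 3 columns; by rank–nullity, nullity = 3 − 2 = 1.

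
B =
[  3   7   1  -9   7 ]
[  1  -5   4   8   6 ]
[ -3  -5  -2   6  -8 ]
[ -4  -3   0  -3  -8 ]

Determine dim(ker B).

2

Row reduce to echelon form.
R2 ← R2 − (1/3)·R1: [0, -22/3, 11/3, 11, 11/3]
R3 ← R3 + R1: [0, 2, -1, -3, -1]
R4 ← R4 + (4/3)·R1: [0, 19/3, 4/3, -15, 4/3]
R3 ← R3 + (3/11)·R2: [0, 0, 0, 0, 0]
R4 ← R4 + (19/22)·R2: [0, 0, 9/2, -11/2, 9/2]
Swap R3 ↔ R4
3 nonzero rows, so rank(B) = 3.
B has 5 columns; by rank–nullity, nullity = 5 − 3 = 2.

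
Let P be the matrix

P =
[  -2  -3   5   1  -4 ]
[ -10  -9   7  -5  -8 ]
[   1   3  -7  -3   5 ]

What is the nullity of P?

3

Row reduce to echelon form.
R2 ← R2 − (5)·R1: [0, 6, -18, -10, 12]
R3 ← R3 + (1/2)·R1: [0, 3/2, -9/2, -5/2, 3]
R3 ← R3 − (1/4)·R2: [0, 0, 0, 0, 0]
2 nonzero rows, so rank(P) = 2.
P has 5 columns; by rank–nullity, nullity = 5 − 2 = 3.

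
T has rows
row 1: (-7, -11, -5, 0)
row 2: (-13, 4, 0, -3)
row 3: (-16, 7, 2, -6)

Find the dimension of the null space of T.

Row reduce to echelon form.
R2 ← R2 − (13/7)·R1: [0, 171/7, 65/7, -3]
R3 ← R3 − (16/7)·R1: [0, 225/7, 94/7, -6]
R3 ← R3 − (25/19)·R2: [0, 0, 23/19, -39/19]
3 nonzero rows, so rank(T) = 3.
T has 4 columns; by rank–nullity, nullity = 4 − 3 = 1.

1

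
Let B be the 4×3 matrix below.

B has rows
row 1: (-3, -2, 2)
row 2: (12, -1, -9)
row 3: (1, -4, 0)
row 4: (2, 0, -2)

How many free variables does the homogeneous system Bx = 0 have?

Row reduce to echelon form.
R2 ← R2 + (4)·R1: [0, -9, -1]
R3 ← R3 + (1/3)·R1: [0, -14/3, 2/3]
R4 ← R4 + (2/3)·R1: [0, -4/3, -2/3]
R3 ← R3 − (14/27)·R2: [0, 0, 32/27]
R4 ← R4 − (4/27)·R2: [0, 0, -14/27]
R4 ← R4 + (7/16)·R3: [0, 0, 0]
3 nonzero rows, so rank(B) = 3.
B has 3 columns; by rank–nullity, nullity = 3 − 3 = 0.

0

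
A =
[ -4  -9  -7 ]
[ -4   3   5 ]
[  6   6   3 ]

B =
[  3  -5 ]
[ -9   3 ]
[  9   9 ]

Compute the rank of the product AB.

2

First compute AB:
[[  6, -70],
 [  6,  74],
 [ -9,  15]]
Now row reduce the product.
R2 ← R2 − R1: [0, 144]
R3 ← R3 + (3/2)·R1: [0, -90]
R3 ← R3 + (5/8)·R2: [0, 0]
2 nonzero rows, so rank(AB) = 2.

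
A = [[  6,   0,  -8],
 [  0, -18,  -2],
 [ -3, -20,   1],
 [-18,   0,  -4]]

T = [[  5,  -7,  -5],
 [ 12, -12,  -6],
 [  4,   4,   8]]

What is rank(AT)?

First compute AT:
[[ -2, -74, -94],
 [-224, 208,  92],
 [-251, 265, 143],
 [-106, 110,  58]]
Now row reduce the product.
R2 ← R2 − (112)·R1: [0, 8496, 10620]
R3 ← R3 − (251/2)·R1: [0, 9552, 11940]
R4 ← R4 − (53)·R1: [0, 4032, 5040]
R3 ← R3 − (199/177)·R2: [0, 0, 0]
R4 ← R4 − (28/59)·R2: [0, 0, 0]
2 nonzero rows, so rank(AT) = 2.

2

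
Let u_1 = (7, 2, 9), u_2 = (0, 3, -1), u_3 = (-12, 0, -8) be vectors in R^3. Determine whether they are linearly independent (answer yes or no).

yes

Form the matrix with these vectors as rows and row reduce.
R3 ← R3 + (12/7)·R1: [0, 24/7, 52/7]
R3 ← R3 − (8/7)·R2: [0, 0, 60/7]
3 nonzero rows, so the 3 vectors span a space of dimension 3.
Since 3 = 3, the vectors are linearly independent.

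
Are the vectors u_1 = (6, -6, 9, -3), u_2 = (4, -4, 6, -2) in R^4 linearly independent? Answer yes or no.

Form the matrix with these vectors as rows and row reduce.
R2 ← R2 − (2/3)·R1: [0, 0, 0, 0]
1 nonzero row, so the 2 vectors span a space of dimension 1.
Since 1 < 2, the vectors are linearly dependent.

no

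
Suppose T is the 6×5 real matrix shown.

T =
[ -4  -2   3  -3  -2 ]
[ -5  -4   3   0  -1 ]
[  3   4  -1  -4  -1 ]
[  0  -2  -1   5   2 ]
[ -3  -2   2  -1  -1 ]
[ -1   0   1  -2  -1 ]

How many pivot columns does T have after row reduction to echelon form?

2

Row reduce to echelon form.
R2 ← R2 − (5/4)·R1: [0, -3/2, -3/4, 15/4, 3/2]
R3 ← R3 + (3/4)·R1: [0, 5/2, 5/4, -25/4, -5/2]
R5 ← R5 − (3/4)·R1: [0, -1/2, -1/4, 5/4, 1/2]
R6 ← R6 − (1/4)·R1: [0, 1/2, 1/4, -5/4, -1/2]
R3 ← R3 + (5/3)·R2: [0, 0, 0, 0, 0]
R4 ← R4 − (4/3)·R2: [0, 0, 0, 0, 0]
R5 ← R5 − (1/3)·R2: [0, 0, 0, 0, 0]
R6 ← R6 + (1/3)·R2: [0, 0, 0, 0, 0]
Echelon form has 2 nonzero rows, so rank(T) = 2.
Each nonzero row contributes one pivot column: 2 pivot columns.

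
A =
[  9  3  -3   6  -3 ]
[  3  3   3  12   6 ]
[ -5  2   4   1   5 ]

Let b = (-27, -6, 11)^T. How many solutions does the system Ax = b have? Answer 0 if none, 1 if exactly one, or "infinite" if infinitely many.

infinite

Row reduce the augmented matrix [A | b].
R2 ← R2 − (1/3)·R1: [0, 2, 4, 10, 7, 3]
R3 ← R3 + (5/9)·R1: [0, 11/3, 7/3, 13/3, 10/3, -4]
R3 ← R3 − (11/6)·R2: [0, 0, -5, -14, -19/2, -19/2]
The echelon form has 3 nonzero rows, and every pivot lies in the first 5 columns, so rank(A) = rank([A|b]) = 3.
The system is consistent.
rank = 3 < 5 unknowns, so there are infinitely many solutions.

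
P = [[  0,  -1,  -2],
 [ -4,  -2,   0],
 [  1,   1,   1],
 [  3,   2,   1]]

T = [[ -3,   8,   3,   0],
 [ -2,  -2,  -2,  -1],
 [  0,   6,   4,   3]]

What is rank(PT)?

First compute PT:
[[  2, -10,  -6,  -5],
 [ 16, -28,  -8,   2],
 [ -5,  12,   5,   2],
 [-13,  26,   9,   1]]
Now row reduce the product.
R2 ← R2 − (8)·R1: [0, 52, 40, 42]
R3 ← R3 + (5/2)·R1: [0, -13, -10, -21/2]
R4 ← R4 + (13/2)·R1: [0, -39, -30, -63/2]
R3 ← R3 + (1/4)·R2: [0, 0, 0, 0]
R4 ← R4 + (3/4)·R2: [0, 0, 0, 0]
2 nonzero rows, so rank(PT) = 2.

2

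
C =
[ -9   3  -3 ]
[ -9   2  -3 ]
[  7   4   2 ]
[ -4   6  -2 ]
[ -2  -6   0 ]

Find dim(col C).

3

Row reduce to echelon form.
R2 ← R2 − R1: [0, -1, 0]
R3 ← R3 + (7/9)·R1: [0, 19/3, -1/3]
R4 ← R4 − (4/9)·R1: [0, 14/3, -2/3]
R5 ← R5 − (2/9)·R1: [0, -20/3, 2/3]
R3 ← R3 + (19/3)·R2: [0, 0, -1/3]
R4 ← R4 + (14/3)·R2: [0, 0, -2/3]
R5 ← R5 − (20/3)·R2: [0, 0, 2/3]
R4 ← R4 − (2)·R3: [0, 0, 0]
R5 ← R5 + (2)·R3: [0, 0, 0]
Echelon form has 3 nonzero rows, so rank(C) = 3.
The column space has dimension equal to the rank: 3.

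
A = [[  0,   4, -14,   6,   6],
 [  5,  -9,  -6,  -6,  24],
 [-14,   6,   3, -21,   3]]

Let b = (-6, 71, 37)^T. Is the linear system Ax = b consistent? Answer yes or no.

yes

Row reduce the augmented matrix [A | b].
Swap R1 ↔ R2
R3 ← R3 + (14/5)·R1: [0, -96/5, -69/5, -189/5, 351/5, 1179/5]
R3 ← R3 + (24/5)·R2: [0, 0, -81, -9, 99, 207]
The echelon form has 3 nonzero rows, and every pivot lies in the first 5 columns, so rank(A) = rank([A|b]) = 3.
The system is consistent.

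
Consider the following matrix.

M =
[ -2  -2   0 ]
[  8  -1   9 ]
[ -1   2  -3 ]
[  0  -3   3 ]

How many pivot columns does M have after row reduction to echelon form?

Row reduce to echelon form.
R2 ← R2 + (4)·R1: [0, -9, 9]
R3 ← R3 − (1/2)·R1: [0, 3, -3]
R3 ← R3 + (1/3)·R2: [0, 0, 0]
R4 ← R4 − (1/3)·R2: [0, 0, 0]
Echelon form has 2 nonzero rows, so rank(M) = 2.
Each nonzero row contributes one pivot column: 2 pivot columns.

2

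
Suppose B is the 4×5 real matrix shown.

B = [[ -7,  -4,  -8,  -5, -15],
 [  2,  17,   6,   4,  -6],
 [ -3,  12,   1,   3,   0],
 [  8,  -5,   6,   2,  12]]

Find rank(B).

3

Row reduce to echelon form.
R2 ← R2 + (2/7)·R1: [0, 111/7, 26/7, 18/7, -72/7]
R3 ← R3 − (3/7)·R1: [0, 96/7, 31/7, 36/7, 45/7]
R4 ← R4 + (8/7)·R1: [0, -67/7, -22/7, -26/7, -36/7]
R3 ← R3 − (32/37)·R2: [0, 0, 45/37, 108/37, 567/37]
R4 ← R4 + (67/111)·R2: [0, 0, -100/111, -80/37, -420/37]
R4 ← R4 + (20/27)·R3: [0, 0, 0, 0, 0]
Echelon form has 3 nonzero rows, so rank(B) = 3.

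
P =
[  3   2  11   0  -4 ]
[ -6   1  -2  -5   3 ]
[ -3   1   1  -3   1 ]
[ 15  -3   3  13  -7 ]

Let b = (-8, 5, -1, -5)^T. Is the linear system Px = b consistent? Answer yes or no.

Row reduce the augmented matrix [P | b].
R2 ← R2 + (2)·R1: [0, 5, 20, -5, -5, -11]
R3 ← R3 + R1: [0, 3, 12, -3, -3, -9]
R4 ← R4 − (5)·R1: [0, -13, -52, 13, 13, 35]
R3 ← R3 − (3/5)·R2: [0, 0, 0, 0, 0, -12/5]
R4 ← R4 + (13/5)·R2: [0, 0, 0, 0, 0, 32/5]
R4 ← R4 + (8/3)·R3: [0, 0, 0, 0, 0, 0]
The echelon form has 3 nonzero rows; the last pivot sits in the augmented column, so rank(P) = 2 but rank([P|b]) = 3.
Since the ranks differ, the system is inconsistent.

no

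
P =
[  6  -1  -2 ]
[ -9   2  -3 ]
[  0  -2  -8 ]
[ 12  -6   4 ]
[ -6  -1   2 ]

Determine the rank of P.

3

Row reduce to echelon form.
R2 ← R2 + (3/2)·R1: [0, 1/2, -6]
R4 ← R4 − (2)·R1: [0, -4, 8]
R5 ← R5 + R1: [0, -2, 0]
R3 ← R3 + (4)·R2: [0, 0, -32]
R4 ← R4 + (8)·R2: [0, 0, -40]
R5 ← R5 + (4)·R2: [0, 0, -24]
R4 ← R4 − (5/4)·R3: [0, 0, 0]
R5 ← R5 − (3/4)·R3: [0, 0, 0]
Echelon form has 3 nonzero rows, so rank(P) = 3.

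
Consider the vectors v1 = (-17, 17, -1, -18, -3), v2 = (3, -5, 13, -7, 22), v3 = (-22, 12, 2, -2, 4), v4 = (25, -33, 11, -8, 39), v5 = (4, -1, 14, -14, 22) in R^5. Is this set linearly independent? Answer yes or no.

Form the matrix with these vectors as rows and row reduce.
R2 ← R2 + (3/17)·R1: [0, -2, 218/17, -173/17, 365/17]
R3 ← R3 − (22/17)·R1: [0, -10, 56/17, 362/17, 134/17]
R4 ← R4 + (25/17)·R1: [0, -8, 162/17, -586/17, 588/17]
R5 ← R5 + (4/17)·R1: [0, 3, 234/17, -310/17, 362/17]
R3 ← R3 − (5)·R2: [0, 0, -1034/17, 1227/17, -1691/17]
R4 ← R4 − (4)·R2: [0, 0, -710/17, 106/17, -872/17]
R5 ← R5 + (3/2)·R2: [0, 0, 33, -67/2, 107/2]
R4 ← R4 − (355/517)·R3: [0, 0, 0, -22399/517, 8793/517]
R5 ← R5 + (51/94)·R3: [0, 0, 0, 266/47, -22/47]
R5 ← R5 + (2926/22399)·R4: [0, 0, 0, 0, 39280/22399]
5 nonzero rows, so the 5 vectors span a space of dimension 5.
Since 5 = 5, the vectors are linearly independent.

yes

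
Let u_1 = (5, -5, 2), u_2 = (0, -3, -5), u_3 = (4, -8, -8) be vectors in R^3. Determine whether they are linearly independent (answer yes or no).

Form the matrix with these vectors as rows and row reduce.
R3 ← R3 − (4/5)·R1: [0, -4, -48/5]
R3 ← R3 − (4/3)·R2: [0, 0, -44/15]
3 nonzero rows, so the 3 vectors span a space of dimension 3.
Since 3 = 3, the vectors are linearly independent.

yes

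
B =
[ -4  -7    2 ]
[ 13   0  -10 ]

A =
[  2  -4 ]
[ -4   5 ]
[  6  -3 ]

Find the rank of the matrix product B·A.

2

First compute BA:
[[ 32, -25],
 [-34, -22]]
Now row reduce the product.
R2 ← R2 + (17/16)·R1: [0, -777/16]
2 nonzero rows, so rank(BA) = 2.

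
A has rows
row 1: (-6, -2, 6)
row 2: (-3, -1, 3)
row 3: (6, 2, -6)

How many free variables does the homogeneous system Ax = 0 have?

Row reduce to echelon form.
R2 ← R2 − (1/2)·R1: [0, 0, 0]
R3 ← R3 + R1: [0, 0, 0]
1 nonzero row, so rank(A) = 1.
A has 3 columns; by rank–nullity, nullity = 3 − 1 = 2.

2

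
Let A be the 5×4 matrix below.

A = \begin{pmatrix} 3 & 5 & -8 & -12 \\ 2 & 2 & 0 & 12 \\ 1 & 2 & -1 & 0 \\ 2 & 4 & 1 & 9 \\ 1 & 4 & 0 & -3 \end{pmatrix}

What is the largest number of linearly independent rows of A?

Row reduce to echelon form.
R2 ← R2 − (2/3)·R1: [0, -4/3, 16/3, 20]
R3 ← R3 − (1/3)·R1: [0, 1/3, 5/3, 4]
R4 ← R4 − (2/3)·R1: [0, 2/3, 19/3, 17]
R5 ← R5 − (1/3)·R1: [0, 7/3, 8/3, 1]
R3 ← R3 + (1/4)·R2: [0, 0, 3, 9]
R4 ← R4 + (1/2)·R2: [0, 0, 9, 27]
R5 ← R5 + (7/4)·R2: [0, 0, 12, 36]
R4 ← R4 − (3)·R3: [0, 0, 0, 0]
R5 ← R5 − (4)·R3: [0, 0, 0, 0]
Echelon form has 3 nonzero rows, so rank(A) = 3.
The rank gives the maximum number of linearly independent rows: 3.

3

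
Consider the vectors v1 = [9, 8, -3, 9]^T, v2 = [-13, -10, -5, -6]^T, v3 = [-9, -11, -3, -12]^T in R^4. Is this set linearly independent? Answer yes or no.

Form the matrix with these vectors as rows and row reduce.
R2 ← R2 + (13/9)·R1: [0, 14/9, -28/3, 7]
R3 ← R3 + R1: [0, -3, -6, -3]
R3 ← R3 + (27/14)·R2: [0, 0, -24, 21/2]
3 nonzero rows, so the 3 vectors span a space of dimension 3.
Since 3 = 3, the vectors are linearly independent.

yes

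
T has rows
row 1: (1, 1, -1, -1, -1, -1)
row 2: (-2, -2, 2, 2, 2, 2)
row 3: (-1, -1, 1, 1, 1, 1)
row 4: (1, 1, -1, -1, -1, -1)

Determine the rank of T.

Row reduce to echelon form.
R2 ← R2 + (2)·R1: [0, 0, 0, 0, 0, 0]
R3 ← R3 + R1: [0, 0, 0, 0, 0, 0]
R4 ← R4 − R1: [0, 0, 0, 0, 0, 0]
Echelon form has 1 nonzero row, so rank(T) = 1.

1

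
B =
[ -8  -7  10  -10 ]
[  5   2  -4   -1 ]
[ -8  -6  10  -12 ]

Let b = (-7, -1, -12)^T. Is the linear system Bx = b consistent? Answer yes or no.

yes

Row reduce the augmented matrix [B | b].
R2 ← R2 + (5/8)·R1: [0, -19/8, 9/4, -29/4, -43/8]
R3 ← R3 − R1: [0, 1, 0, -2, -5]
R3 ← R3 + (8/19)·R2: [0, 0, 18/19, -96/19, -138/19]
The echelon form has 3 nonzero rows, and every pivot lies in the first 4 columns, so rank(B) = rank([B|b]) = 3.
The system is consistent.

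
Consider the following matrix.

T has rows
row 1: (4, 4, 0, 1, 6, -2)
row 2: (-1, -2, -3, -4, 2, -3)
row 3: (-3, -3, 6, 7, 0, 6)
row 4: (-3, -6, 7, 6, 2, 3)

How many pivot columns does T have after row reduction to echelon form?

4

Row reduce to echelon form.
R2 ← R2 + (1/4)·R1: [0, -1, -3, -15/4, 7/2, -7/2]
R3 ← R3 + (3/4)·R1: [0, 0, 6, 31/4, 9/2, 9/2]
R4 ← R4 + (3/4)·R1: [0, -3, 7, 27/4, 13/2, 3/2]
R4 ← R4 − (3)·R2: [0, 0, 16, 18, -4, 12]
R4 ← R4 − (8/3)·R3: [0, 0, 0, -8/3, -16, 0]
Echelon form has 4 nonzero rows, so rank(T) = 4.
Each nonzero row contributes one pivot column: 4 pivot columns.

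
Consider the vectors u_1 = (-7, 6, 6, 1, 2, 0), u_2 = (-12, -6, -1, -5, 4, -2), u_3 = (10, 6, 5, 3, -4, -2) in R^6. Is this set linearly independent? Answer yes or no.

Form the matrix with these vectors as rows and row reduce.
R2 ← R2 − (12/7)·R1: [0, -114/7, -79/7, -47/7, 4/7, -2]
R3 ← R3 + (10/7)·R1: [0, 102/7, 95/7, 31/7, -8/7, -2]
R3 ← R3 + (17/19)·R2: [0, 0, 66/19, -30/19, -12/19, -72/19]
3 nonzero rows, so the 3 vectors span a space of dimension 3.
Since 3 = 3, the vectors are linearly independent.

yes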